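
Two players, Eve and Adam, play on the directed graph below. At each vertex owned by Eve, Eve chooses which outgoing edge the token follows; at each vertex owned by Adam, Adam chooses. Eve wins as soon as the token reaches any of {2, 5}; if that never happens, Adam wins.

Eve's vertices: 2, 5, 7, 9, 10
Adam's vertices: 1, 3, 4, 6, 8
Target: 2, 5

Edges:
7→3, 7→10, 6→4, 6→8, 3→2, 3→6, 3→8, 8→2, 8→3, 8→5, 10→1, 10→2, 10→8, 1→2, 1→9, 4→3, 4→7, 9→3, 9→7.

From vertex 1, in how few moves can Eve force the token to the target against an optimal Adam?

A0 = {2, 5}
A1: add {10} — 10 (Eve) has 10→2.
A2: add {7} — 7 (Eve) has 7→10.
A3: add {9} — 9 (Eve) has 9→7.
A4: add {1} — 1 (Adam): all of {2, 9} already in.
A5 = A4; e.g. 3 (Adam) can still go to 6. Fixed point.
1 enters the attractor at level 4, so Eve can force the target in 4 moves from there.

4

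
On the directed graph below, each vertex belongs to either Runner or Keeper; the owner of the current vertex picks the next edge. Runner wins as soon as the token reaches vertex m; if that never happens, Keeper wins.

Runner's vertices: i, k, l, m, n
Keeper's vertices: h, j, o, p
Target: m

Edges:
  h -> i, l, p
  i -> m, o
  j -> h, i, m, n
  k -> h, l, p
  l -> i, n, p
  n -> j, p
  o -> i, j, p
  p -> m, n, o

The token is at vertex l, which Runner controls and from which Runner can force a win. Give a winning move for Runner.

A0 = {m}
A1: add {i} — i (Runner) has i→m.
A2: add {l} — l (Runner) has l→i.
A3: add {k} — k (Runner) has k→l.
A4 = A3; e.g. h (Keeper) can still go to p. Fixed point.
From l, successor i is in the attractor (rank 1); the other successors n, p are not.

i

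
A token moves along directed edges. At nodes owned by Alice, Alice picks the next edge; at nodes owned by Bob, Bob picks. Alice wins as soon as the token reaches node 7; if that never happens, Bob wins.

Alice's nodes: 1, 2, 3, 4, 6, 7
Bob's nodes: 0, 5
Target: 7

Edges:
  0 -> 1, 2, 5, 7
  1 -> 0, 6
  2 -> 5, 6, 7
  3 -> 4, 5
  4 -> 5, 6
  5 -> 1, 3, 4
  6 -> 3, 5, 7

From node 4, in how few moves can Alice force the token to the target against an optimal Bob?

2

A0 = {7}
A1: add {2, 6} — 2 (Alice) has 2→7; 6 (Alice) has 6→7.
A2: add {1, 4} — 1 (Alice) has 1→6; 4 (Alice) has 4→6.
4 enters the attractor at level 2, so Alice can force the target in 2 moves from there.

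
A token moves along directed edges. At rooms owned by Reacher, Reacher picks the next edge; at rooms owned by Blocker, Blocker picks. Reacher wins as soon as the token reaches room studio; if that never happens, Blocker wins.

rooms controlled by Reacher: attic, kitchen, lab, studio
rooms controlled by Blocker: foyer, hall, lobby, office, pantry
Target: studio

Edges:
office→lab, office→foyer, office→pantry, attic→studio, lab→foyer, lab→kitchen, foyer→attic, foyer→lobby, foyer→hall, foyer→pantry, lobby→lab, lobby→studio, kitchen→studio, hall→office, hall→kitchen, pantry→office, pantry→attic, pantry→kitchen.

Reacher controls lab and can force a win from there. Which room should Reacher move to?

A0 = {studio}
A1: add {attic, kitchen} — attic (Reacher) has attic→studio; kitchen (Reacher) has kitchen→studio.
A2: add {lab} — lab (Reacher) has lab→kitchen.
A3: add {lobby} — lobby (Blocker): all of {lab, studio} already in.
A4 = A3; e.g. office (Blocker) can still go to foyer. Fixed point.
From lab, successor kitchen is in the attractor (rank 1); the other successor foyer is not.

kitchen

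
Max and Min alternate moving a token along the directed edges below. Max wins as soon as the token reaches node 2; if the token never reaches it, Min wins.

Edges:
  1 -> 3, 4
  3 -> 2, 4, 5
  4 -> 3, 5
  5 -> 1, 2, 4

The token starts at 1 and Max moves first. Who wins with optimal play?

Track states (vertex, player-to-move).
A0 = {(2,Max), (2,Min)}
A1: add {(3,Max), (5,Max)}.
A2: add {(4,Min)}.
A3: add {(1,Max)}.
(1,Max) ∈ A3 ⇒ Max forces the target.

Max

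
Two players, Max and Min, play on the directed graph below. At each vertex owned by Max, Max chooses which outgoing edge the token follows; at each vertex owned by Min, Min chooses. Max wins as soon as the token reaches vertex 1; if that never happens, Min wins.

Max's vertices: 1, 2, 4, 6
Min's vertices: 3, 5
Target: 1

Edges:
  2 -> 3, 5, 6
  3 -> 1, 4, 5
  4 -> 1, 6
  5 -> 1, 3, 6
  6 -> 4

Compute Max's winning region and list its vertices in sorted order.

A0 = {1}
A1: add {4} — 4 (Max) has 4→1.
A2: add {6} — 6 (Max) has 6→4.
A3: add {2} — 2 (Max) has 2→6.
A4 = A3; e.g. 3 (Min) can still go to 5. Fixed point.
Max's winning region = {1, 2, 4, 6}.

1, 2, 4, 6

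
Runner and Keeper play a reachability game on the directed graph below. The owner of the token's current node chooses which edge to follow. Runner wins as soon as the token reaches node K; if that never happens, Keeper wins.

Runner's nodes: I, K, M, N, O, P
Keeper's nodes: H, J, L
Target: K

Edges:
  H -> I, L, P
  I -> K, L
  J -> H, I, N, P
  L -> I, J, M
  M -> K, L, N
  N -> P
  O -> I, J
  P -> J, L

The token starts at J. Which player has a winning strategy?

A0 = {K}
A1: add {I, M} — I (Runner) has I→K; M (Runner) has M→K.
A2: add {O} — O (Runner) has O→I.
A3 = A2; e.g. H (Keeper) can still go to L. Fixed point.
J never enters the attractor, so Keeper can avoid the target forever.

Keeper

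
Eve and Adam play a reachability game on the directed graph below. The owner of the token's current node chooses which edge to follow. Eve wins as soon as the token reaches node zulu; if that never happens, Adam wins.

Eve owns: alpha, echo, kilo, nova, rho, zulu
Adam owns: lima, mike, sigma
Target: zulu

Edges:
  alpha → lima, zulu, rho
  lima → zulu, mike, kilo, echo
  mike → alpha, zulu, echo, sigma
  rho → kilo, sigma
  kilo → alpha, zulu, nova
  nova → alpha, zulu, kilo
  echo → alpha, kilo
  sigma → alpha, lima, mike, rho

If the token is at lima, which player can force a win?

Adam

A0 = {zulu}
A1: add {alpha, kilo, nova} — alpha (Eve) has alpha→zulu; kilo (Eve) has kilo→zulu; nova (Eve) has nova→zulu.
A2: add {echo, rho} — rho (Eve) has rho→kilo; echo (Eve) has echo→alpha.
A3 = A2; e.g. lima (Adam) can still go to mike. Fixed point.
lima never enters the attractor, so Adam can avoid the target forever.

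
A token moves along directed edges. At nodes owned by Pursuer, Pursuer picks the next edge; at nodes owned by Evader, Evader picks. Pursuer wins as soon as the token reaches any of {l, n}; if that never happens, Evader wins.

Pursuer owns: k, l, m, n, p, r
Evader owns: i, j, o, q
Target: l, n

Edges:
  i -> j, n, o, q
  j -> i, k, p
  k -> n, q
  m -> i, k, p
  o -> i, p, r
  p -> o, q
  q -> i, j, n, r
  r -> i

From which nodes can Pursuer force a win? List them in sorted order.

k, l, m, n

A0 = {l, n}
A1: add {k} — k (Pursuer) has k→n.
A2: add {m} — m (Pursuer) has m→k.
A3 = A2; e.g. i (Evader) can still go to j. Fixed point.
Pursuer's winning region = {k, l, m, n}.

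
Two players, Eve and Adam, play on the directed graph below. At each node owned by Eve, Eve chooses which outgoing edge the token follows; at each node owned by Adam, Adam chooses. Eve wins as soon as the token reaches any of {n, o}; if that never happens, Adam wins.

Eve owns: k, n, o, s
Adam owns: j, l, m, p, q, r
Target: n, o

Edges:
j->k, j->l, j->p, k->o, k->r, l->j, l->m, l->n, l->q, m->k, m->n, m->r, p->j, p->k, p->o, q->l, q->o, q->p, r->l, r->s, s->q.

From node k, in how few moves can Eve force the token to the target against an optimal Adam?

A0 = {n, o}
A1: add {k} — k (Eve) has k→o.
A2 = A1; e.g. j (Adam) can still go to l. Fixed point.
k enters the attractor at level 1, so Eve can force the target in 1 move from there.

1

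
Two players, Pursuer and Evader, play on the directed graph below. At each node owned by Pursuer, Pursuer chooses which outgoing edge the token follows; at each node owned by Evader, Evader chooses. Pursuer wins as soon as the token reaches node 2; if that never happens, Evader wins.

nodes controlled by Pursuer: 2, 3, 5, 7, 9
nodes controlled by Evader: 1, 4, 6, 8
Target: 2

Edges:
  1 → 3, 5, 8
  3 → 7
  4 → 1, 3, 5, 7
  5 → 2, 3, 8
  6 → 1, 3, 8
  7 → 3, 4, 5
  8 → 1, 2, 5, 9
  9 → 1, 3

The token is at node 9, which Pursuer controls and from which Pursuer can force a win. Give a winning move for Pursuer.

3

A0 = {2}
A1: add {5} — 5 (Pursuer) has 5→2.
A2: add {7} — 7 (Pursuer) has 7→5.
A3: add {3} — 3 (Pursuer) has 3→7.
A4: add {9} — 9 (Pursuer) has 9→3.
A5 = A4; e.g. 1 (Evader) can still go to 8. Fixed point.
From 9, successor 3 is in the attractor (rank 3); the other successor 1 is not.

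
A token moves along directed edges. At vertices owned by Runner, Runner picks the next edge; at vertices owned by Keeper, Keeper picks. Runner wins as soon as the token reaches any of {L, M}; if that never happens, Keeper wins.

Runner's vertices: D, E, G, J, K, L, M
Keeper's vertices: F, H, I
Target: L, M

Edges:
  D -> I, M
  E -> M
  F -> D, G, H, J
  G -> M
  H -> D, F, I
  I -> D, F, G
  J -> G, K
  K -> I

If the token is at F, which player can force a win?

A0 = {L, M}
A1: add {D, E, G} — D (Runner) has D→M; E (Runner) has E→M; G (Runner) has G→M.
A2: add {J} — J (Runner) has J→G.
A3 = A2; e.g. F (Keeper) can still go to H. Fixed point.
F never enters the attractor, so Keeper can avoid the target forever.

Keeper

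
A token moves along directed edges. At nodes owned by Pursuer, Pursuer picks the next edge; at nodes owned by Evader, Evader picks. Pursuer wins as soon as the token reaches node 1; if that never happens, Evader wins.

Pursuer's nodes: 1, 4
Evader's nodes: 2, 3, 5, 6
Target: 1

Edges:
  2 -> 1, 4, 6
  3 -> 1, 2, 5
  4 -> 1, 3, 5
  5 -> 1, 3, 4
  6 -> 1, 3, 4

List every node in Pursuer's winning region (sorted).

1, 4

A0 = {1}
A1: add {4} — 4 (Pursuer) has 4→1.
A2 = A1; e.g. 2 (Evader) can still go to 6. Fixed point.
Pursuer's winning region = {1, 4}.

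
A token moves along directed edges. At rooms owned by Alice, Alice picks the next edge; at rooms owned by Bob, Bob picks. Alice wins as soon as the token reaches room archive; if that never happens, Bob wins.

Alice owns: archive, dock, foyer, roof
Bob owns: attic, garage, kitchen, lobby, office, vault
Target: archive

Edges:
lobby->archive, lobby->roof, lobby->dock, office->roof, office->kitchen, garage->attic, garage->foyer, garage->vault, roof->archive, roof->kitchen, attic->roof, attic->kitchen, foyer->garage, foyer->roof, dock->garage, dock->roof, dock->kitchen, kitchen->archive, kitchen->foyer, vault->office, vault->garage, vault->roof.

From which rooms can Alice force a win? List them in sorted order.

A0 = {archive}
A1: add {roof} — roof (Alice) has roof→archive.
A2: add {dock, foyer} — foyer (Alice) has foyer→roof; dock (Alice) has dock→roof.
A3: add {kitchen, lobby} — lobby (Bob): all of {archive, roof, dock} already in; kitchen (Bob): all of {archive, foyer} already in.
A4: add {attic, office} — office (Bob): all of {roof, kitchen} already in; attic (Bob): all of {roof, kitchen} already in.
A5 = A4; e.g. garage (Bob) can still go to vault. Fixed point.
Alice's winning region = {archive, attic, dock, foyer, kitchen, lobby, office, roof}.

archive, attic, dock, foyer, kitchen, lobby, office, roof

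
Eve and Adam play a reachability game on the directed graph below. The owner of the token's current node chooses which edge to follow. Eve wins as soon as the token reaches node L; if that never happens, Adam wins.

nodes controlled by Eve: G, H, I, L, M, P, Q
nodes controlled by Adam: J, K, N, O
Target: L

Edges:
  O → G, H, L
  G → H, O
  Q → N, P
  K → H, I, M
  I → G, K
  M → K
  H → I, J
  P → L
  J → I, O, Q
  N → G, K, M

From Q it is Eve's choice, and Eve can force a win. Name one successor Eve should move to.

P

A0 = {L}
A1: add {P} — P (Eve) has P→L.
A2: add {Q} — Q (Eve) has Q→P.
A3 = A2; e.g. G (Eve) has no edge into A2. Fixed point.
From Q, successor P is in the attractor (rank 1); the other successor N is not.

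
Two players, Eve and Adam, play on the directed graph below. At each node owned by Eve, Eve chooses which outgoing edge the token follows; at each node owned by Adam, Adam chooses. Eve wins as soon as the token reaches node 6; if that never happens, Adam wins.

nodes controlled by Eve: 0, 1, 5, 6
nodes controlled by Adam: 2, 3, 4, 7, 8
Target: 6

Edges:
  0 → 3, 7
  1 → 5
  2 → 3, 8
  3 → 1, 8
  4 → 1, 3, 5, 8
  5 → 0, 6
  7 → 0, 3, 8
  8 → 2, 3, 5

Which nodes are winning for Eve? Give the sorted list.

A0 = {6}
A1: add {5} — 5 (Eve) has 5→6.
A2: add {1} — 1 (Eve) has 1→5.
A3 = A2; e.g. 0 (Eve) has no edge into A2. Fixed point.
Eve's winning region = {1, 5, 6}.

1, 5, 6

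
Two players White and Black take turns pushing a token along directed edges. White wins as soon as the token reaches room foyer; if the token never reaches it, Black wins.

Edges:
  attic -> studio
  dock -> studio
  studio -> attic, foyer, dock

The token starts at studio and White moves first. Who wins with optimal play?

White

Track states (vertex, player-to-move).
A0 = {(foyer,White), (foyer,Black)}
A1: add {(studio,White)}.
(studio,White) ∈ A1 ⇒ White forces the target.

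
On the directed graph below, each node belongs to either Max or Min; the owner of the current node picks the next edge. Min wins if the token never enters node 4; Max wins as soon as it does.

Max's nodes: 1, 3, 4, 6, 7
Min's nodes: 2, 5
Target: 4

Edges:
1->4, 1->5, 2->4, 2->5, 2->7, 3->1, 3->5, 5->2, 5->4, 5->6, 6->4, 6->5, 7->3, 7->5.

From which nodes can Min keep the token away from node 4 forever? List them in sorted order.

2, 5

A0 = {4}
A1: add {1, 6} — 1 (Max) has 1→4; 6 (Max) has 6→4.
A2: add {3} — 3 (Max) has 3→1.
A3: add {7} — 7 (Max) has 7→3.
A4 = A3; e.g. 2 (Min) can still go to 5. Fixed point.
Max's attractor = {1, 3, 4, 6, 7}; Min avoids the target exactly from the complement.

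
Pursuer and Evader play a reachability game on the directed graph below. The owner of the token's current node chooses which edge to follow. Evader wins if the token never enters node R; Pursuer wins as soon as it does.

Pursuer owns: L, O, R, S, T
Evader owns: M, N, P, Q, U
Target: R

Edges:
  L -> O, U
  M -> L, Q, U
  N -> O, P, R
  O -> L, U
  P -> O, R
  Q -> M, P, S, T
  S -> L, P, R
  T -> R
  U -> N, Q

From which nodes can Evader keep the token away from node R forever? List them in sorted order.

A0 = {R}
A1: add {S, T} — S (Pursuer) has S→R; T (Pursuer) has T→R.
A2 = A1; e.g. L (Pursuer) has no edge into A1. Fixed point.
Pursuer's attractor = {R, S, T}; Evader avoids the target exactly from the complement.

L, M, N, O, P, Q, U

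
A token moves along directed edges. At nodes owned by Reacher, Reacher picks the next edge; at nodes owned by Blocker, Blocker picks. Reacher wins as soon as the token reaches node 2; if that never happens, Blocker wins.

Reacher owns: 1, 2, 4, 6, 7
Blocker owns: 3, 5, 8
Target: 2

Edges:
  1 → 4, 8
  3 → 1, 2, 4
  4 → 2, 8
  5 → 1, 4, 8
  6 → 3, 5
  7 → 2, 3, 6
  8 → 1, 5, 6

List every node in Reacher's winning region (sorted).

A0 = {2}
A1: add {4, 7} — 4 (Reacher) has 4→2; 7 (Reacher) has 7→2.
A2: add {1} — 1 (Reacher) has 1→4.
A3: add {3} — 3 (Blocker): all of {1, 2, 4} already in.
A4: add {6} — 6 (Reacher) has 6→3.
A5 = A4; e.g. 5 (Blocker) can still go to 8. Fixed point.
Reacher's winning region = {1, 2, 3, 4, 6, 7}.

1, 2, 3, 4, 6, 7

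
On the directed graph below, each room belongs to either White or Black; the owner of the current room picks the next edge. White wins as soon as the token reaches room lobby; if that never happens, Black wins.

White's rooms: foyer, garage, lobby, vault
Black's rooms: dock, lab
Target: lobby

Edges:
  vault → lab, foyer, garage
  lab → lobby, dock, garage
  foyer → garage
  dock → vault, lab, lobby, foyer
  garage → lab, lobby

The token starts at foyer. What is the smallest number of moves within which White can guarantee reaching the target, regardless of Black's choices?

A0 = {lobby}
A1: add {garage} — garage (White) has garage→lobby.
A2: add {foyer, vault} — vault (White) has vault→garage; foyer (White) has foyer→garage.
A3 = A2; e.g. lab (Black) can still go to dock. Fixed point.
foyer enters the attractor at level 2, so White can force the target in 2 moves from there.

2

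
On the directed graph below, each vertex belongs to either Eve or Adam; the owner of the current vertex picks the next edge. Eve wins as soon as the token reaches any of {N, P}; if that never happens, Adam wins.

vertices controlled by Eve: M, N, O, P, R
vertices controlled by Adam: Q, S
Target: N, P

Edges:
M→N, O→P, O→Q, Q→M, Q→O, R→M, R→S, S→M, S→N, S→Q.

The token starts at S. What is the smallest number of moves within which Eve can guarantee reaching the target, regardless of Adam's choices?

3

A0 = {N, P}
A1: add {M, O} — M (Eve) has M→N; O (Eve) has O→P.
A2: add {Q, R} — Q (Adam): all of {M, O} already in; R (Eve) has R→M.
A3: add {S} — S (Adam): all of {M, N, Q} already in.
A3 = all vertices. Fixed point.
S enters the attractor at level 3, so Eve can force the target in 3 moves from there.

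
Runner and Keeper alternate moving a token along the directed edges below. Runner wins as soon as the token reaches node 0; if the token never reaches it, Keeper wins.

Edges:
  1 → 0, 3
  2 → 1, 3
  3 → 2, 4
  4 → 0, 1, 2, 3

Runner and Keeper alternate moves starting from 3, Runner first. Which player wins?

Keeper

Track states (vertex, player-to-move).
A0 = {(0,Runner), (0,Keeper)}
A1: add {(1,Runner), (4,Runner)}.
A2 = A1; e.g. (1,Keeper) stays out. (3,Runner) never enters ⇒ Keeper avoids the target.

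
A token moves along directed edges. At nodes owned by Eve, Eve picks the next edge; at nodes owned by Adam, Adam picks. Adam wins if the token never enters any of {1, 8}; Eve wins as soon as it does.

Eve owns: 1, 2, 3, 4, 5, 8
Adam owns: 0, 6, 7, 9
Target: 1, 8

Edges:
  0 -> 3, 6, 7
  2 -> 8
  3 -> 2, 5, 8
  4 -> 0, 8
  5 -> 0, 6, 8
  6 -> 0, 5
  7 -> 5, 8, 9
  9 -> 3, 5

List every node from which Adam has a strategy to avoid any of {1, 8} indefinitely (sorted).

A0 = {1, 8}
A1: add {2, 3, 4, 5} — 2 (Eve) has 2→8; 3 (Eve) has 3→8; 4 (Eve) has 4→8; 5 (Eve) has 5→8.
A2: add {9} — 9 (Adam): all of {3, 5} already in.
A3: add {7} — 7 (Adam): all of {5, 8, 9} already in.
A4 = A3; e.g. 0 (Adam) can still go to 6. Fixed point.
Eve's attractor = {1, 2, 3, 4, 5, 7, 8, 9}; Adam avoids the target exactly from the complement.

0, 6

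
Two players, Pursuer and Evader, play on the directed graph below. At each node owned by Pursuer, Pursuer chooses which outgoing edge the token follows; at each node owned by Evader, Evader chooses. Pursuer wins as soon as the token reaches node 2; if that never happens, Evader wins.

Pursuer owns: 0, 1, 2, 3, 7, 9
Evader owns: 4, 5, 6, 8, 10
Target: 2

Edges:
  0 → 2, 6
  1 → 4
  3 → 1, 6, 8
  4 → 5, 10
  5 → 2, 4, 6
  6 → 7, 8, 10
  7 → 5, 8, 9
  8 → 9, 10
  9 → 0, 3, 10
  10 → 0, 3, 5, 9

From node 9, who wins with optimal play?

Pursuer

A0 = {2}
A1: add {0} — 0 (Pursuer) has 0→2.
A2: add {9} — 9 (Pursuer) has 9→0.
9 ∈ A2, so Pursuer can force the target.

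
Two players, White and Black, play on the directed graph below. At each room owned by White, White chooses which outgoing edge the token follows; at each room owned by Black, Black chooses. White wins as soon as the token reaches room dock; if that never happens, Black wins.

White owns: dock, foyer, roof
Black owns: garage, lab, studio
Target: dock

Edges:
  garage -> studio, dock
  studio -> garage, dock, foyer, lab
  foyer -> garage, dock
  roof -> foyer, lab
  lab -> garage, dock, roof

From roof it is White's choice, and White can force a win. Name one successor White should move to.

A0 = {dock}
A1: add {foyer} — foyer (White) has foyer→dock.
A2: add {roof} — roof (White) has roof→foyer.
A3 = A2; e.g. garage (Black) can still go to studio. Fixed point.
From roof, successor foyer is in the attractor (rank 1); the other successor lab is not.

foyer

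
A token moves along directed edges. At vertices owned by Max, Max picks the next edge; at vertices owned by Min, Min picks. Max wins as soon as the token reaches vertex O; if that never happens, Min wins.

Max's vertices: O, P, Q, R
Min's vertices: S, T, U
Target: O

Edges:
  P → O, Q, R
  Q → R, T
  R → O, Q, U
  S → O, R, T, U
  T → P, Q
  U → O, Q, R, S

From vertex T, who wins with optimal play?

Max

A0 = {O}
A1: add {P, R} — P (Max) has P→O; R (Max) has R→O.
A2: add {Q} — Q (Max) has Q→R.
A3: add {T} — T (Min): all of {P, Q} already in.
A4 = A3; e.g. S (Min) can still go to U. Fixed point.
T ∈ A3, so Max can force the target.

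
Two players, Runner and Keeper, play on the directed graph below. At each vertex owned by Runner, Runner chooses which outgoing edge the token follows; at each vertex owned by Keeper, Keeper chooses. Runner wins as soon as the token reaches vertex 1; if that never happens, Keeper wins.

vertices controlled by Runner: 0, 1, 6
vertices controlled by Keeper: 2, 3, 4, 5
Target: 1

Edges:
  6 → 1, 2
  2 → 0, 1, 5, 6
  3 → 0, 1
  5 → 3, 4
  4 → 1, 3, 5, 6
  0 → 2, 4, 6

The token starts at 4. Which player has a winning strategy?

A0 = {1}
A1: add {6} — 6 (Runner) has 6→1.
A2: add {0} — 0 (Runner) has 0→6.
A3: add {3} — 3 (Keeper): all of {0, 1} already in.
A4 = A3; e.g. 2 (Keeper) can still go to 5. Fixed point.
4 never enters the attractor, so Keeper can avoid the target forever.

Keeper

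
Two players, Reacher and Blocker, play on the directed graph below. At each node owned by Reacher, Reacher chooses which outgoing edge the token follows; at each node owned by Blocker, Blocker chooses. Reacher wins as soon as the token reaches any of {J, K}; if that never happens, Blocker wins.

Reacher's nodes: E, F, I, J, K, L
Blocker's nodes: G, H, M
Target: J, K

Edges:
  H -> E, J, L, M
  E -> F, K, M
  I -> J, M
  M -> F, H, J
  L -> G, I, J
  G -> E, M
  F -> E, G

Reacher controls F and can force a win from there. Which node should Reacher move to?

A0 = {J, K}
A1: add {E, I, L} — E (Reacher) has E→K; I (Reacher) has I→J; L (Reacher) has L→J.
A2: add {F} — F (Reacher) has F→E.
A3 = A2; e.g. G (Blocker) can still go to M. Fixed point.
From F, successor E is in the attractor (rank 1); the other successor G is not.

E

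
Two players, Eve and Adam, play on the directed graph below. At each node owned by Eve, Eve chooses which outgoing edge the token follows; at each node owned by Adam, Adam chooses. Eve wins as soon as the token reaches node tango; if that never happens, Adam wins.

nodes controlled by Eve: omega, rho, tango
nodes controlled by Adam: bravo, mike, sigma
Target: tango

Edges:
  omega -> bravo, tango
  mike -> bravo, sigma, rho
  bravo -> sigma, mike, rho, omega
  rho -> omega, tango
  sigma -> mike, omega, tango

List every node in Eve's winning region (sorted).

A0 = {tango}
A1: add {omega, rho} — rho (Eve) has rho→tango; omega (Eve) has omega→tango.
A2 = A1; e.g. bravo (Adam) can still go to sigma. Fixed point.
Eve's winning region = {omega, rho, tango}.

omega, rho, tango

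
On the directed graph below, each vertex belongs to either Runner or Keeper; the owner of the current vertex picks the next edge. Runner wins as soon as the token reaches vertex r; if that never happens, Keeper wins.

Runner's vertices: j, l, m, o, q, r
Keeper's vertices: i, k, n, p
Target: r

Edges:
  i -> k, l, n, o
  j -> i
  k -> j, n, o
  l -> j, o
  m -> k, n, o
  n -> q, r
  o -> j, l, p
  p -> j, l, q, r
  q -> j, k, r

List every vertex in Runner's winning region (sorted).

A0 = {r}
A1: add {q} — q (Runner) has q→r.
A2: add {n} — n (Keeper): all of {q, r} already in.
A3: add {m} — m (Runner) has m→n.
A4 = A3; e.g. i (Keeper) can still go to k. Fixed point.
Runner's winning region = {m, n, q, r}.

m, n, q, r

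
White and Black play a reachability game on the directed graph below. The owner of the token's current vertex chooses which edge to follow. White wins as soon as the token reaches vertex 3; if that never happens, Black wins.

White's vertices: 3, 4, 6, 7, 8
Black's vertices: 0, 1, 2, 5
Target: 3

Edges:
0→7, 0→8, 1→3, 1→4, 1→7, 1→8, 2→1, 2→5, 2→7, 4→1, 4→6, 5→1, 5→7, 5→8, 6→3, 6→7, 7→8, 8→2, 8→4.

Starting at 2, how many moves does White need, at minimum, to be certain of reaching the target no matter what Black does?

7

A0 = {3}
A1: add {6} — 6 (White) has 6→3.
A2: add {4} — 4 (White) has 4→6.
A3: add {8} — 8 (White) has 8→4.
A4: add {7} — 7 (White) has 7→8.
A5: add {0, 1} — 0 (Black): all of {7, 8} already in; 1 (Black): all of {3, 4, 7, 8} already in.
A6: add {5} — 5 (Black): all of {1, 7, 8} already in.
A7: add {2} — 2 (Black): all of {1, 5, 7} already in.
A7 = all vertices. Fixed point.
2 enters the attractor at level 7, so White can force the target in 7 moves from there.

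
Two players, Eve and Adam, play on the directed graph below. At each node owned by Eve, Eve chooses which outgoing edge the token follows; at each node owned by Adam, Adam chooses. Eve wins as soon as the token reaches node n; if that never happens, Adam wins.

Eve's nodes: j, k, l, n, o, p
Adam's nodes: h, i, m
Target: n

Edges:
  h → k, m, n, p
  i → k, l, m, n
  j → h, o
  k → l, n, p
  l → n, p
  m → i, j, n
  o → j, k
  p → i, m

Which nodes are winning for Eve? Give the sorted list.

A0 = {n}
A1: add {k, l} — k (Eve) has k→n; l (Eve) has l→n.
A2: add {o} — o (Eve) has o→k.
A3: add {j} — j (Eve) has j→o.
A4 = A3; e.g. h (Adam) can still go to m. Fixed point.
Eve's winning region = {j, k, l, n, o}.

j, k, l, n, o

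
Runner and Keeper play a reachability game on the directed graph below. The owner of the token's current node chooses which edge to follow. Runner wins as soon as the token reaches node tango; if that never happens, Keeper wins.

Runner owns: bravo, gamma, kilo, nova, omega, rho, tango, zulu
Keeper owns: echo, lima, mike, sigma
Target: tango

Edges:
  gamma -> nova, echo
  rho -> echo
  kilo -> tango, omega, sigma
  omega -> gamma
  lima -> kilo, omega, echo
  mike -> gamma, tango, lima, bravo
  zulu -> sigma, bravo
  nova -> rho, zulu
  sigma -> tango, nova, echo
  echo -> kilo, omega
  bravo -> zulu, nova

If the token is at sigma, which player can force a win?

Keeper

A0 = {tango}
A1: add {kilo} — kilo (Runner) has kilo→tango.
A2 = A1; e.g. gamma (Runner) has no edge into A1. Fixed point.
sigma never enters the attractor, so Keeper can avoid the target forever.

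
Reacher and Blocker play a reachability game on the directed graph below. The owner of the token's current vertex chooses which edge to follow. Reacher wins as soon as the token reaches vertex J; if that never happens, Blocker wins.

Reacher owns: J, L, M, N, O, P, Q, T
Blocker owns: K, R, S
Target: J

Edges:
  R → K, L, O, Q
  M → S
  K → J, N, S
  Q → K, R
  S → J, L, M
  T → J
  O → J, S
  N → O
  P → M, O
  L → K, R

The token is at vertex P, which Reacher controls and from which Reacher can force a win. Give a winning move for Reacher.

O

A0 = {J}
A1: add {O, T} — O (Reacher) has O→J; T (Reacher) has T→J.
A2: add {N, P} — N (Reacher) has N→O; P (Reacher) has P→O.
A3 = A2; e.g. K (Blocker) can still go to S. Fixed point.
From P, successor O is in the attractor (rank 1); the other successor M is not.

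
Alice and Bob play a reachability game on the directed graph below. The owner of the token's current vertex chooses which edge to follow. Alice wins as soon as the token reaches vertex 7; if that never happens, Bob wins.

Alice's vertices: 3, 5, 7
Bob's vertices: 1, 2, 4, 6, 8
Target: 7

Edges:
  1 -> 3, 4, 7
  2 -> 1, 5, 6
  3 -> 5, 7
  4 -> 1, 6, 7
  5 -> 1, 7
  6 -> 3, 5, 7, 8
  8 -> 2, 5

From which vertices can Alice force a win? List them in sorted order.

A0 = {7}
A1: add {3, 5} — 3 (Alice) has 3→7; 5 (Alice) has 5→7.
A2 = A1; e.g. 1 (Bob) can still go to 4. Fixed point.
Alice's winning region = {3, 5, 7}.

3, 5, 7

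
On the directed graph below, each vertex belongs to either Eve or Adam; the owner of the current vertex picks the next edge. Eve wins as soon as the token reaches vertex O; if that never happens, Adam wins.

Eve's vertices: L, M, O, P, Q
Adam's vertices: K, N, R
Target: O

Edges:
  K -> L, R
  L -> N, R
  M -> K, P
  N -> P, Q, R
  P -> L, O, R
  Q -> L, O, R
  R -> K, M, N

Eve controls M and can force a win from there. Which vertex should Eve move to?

P

A0 = {O}
A1: add {P, Q} — P (Eve) has P→O; Q (Eve) has Q→O.
A2: add {M} — M (Eve) has M→P.
A3 = A2; e.g. K (Adam) can still go to L. Fixed point.
From M, successor P is in the attractor (rank 1); the other successor K is not.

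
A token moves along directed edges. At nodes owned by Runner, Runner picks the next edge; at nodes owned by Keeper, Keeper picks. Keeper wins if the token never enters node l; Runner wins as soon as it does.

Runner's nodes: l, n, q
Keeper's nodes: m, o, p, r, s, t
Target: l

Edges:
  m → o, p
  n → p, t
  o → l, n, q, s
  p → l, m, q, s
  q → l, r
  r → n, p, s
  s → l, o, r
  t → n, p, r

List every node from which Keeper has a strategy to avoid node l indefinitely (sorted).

m, n, o, p, r, s, t

A0 = {l}
A1: add {q} — q (Runner) has q→l.
A2 = A1; e.g. m (Keeper) can still go to o. Fixed point.
Runner's attractor = {l, q}; Keeper avoids the target exactly from the complement.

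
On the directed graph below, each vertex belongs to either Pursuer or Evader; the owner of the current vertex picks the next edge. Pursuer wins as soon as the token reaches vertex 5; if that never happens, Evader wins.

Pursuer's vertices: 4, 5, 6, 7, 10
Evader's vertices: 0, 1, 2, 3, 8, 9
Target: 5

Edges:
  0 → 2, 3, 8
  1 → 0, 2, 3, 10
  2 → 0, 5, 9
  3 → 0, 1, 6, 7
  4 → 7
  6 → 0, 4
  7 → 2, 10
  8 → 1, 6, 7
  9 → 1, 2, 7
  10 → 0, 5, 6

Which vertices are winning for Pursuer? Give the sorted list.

A0 = {5}
A1: add {10} — 10 (Pursuer) has 10→5.
A2: add {7} — 7 (Pursuer) has 7→10.
A3: add {4} — 4 (Pursuer) has 4→7.
A4: add {6} — 6 (Pursuer) has 6→4.
A5 = A4; e.g. 0 (Evader) can still go to 2. Fixed point.
Pursuer's winning region = {4, 5, 6, 7, 10}.

4, 5, 6, 7, 10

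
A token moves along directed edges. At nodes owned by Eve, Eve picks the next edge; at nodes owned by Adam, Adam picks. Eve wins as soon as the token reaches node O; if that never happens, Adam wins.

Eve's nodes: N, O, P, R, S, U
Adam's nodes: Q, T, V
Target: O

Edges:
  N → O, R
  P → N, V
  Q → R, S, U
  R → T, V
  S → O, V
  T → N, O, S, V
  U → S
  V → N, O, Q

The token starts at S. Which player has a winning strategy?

A0 = {O}
A1: add {N, S} — N (Eve) has N→O; S (Eve) has S→O.
S ∈ A1, so Eve can force the target.

Eve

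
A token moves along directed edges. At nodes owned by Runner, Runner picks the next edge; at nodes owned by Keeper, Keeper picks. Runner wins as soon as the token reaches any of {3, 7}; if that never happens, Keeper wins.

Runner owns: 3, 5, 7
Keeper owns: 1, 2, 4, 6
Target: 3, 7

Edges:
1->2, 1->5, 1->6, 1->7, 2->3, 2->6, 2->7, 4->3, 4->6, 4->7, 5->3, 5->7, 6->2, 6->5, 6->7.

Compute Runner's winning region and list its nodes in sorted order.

A0 = {3, 7}
A1: add {5} — 5 (Runner) has 5→3.
A2 = A1; e.g. 1 (Keeper) can still go to 2. Fixed point.
Runner's winning region = {3, 5, 7}.

3, 5, 7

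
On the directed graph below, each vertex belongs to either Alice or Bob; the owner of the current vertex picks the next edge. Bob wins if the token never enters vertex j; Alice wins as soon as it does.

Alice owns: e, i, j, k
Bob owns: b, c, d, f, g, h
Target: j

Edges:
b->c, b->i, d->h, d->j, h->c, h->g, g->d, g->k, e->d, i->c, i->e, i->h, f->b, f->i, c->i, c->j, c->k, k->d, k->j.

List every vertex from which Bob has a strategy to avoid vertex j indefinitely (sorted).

A0 = {j}
A1: add {k} — k (Alice) has k→j.
A2 = A1; e.g. b (Bob) can still go to c. Fixed point.
Alice's attractor = {j, k}; Bob avoids the target exactly from the complement.

b, c, d, e, f, g, h, i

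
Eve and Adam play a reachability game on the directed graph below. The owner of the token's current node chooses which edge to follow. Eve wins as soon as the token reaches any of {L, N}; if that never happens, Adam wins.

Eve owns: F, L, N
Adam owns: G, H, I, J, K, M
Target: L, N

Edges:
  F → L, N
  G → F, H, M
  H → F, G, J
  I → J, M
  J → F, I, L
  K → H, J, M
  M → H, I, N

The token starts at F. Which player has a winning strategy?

Eve

A0 = {L, N}
A1: add {F} — F (Eve) has F→L.
A2 = A1; e.g. G (Adam) can still go to H. Fixed point.
F ∈ A1, so Eve can force the target.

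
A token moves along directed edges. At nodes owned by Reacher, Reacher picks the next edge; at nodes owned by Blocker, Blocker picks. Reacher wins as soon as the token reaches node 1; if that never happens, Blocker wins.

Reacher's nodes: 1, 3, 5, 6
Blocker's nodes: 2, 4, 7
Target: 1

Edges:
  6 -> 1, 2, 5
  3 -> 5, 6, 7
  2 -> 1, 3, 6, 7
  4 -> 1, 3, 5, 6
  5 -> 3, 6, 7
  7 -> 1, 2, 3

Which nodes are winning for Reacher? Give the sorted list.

A0 = {1}
A1: add {6} — 6 (Reacher) has 6→1.
A2: add {3, 5} — 3 (Reacher) has 3→6; 5 (Reacher) has 5→6.
A3: add {4} — 4 (Blocker): all of {1, 3, 5, 6} already in.
A4 = A3; e.g. 2 (Blocker) can still go to 7. Fixed point.
Reacher's winning region = {1, 3, 4, 5, 6}.

1, 3, 4, 5, 6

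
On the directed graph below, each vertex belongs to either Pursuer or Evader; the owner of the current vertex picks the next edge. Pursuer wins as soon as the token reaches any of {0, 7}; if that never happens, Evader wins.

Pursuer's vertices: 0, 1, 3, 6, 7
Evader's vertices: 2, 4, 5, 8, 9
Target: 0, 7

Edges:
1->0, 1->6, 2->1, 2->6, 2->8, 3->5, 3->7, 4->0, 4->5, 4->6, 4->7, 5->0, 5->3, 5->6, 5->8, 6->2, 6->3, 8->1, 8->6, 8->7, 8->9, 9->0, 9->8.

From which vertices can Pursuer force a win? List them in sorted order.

A0 = {0, 7}
A1: add {1, 3} — 1 (Pursuer) has 1→0; 3 (Pursuer) has 3→7.
A2: add {6} — 6 (Pursuer) has 6→3.
A3 = A2; e.g. 2 (Evader) can still go to 8. Fixed point.
Pursuer's winning region = {0, 1, 3, 6, 7}.

0, 1, 3, 6, 7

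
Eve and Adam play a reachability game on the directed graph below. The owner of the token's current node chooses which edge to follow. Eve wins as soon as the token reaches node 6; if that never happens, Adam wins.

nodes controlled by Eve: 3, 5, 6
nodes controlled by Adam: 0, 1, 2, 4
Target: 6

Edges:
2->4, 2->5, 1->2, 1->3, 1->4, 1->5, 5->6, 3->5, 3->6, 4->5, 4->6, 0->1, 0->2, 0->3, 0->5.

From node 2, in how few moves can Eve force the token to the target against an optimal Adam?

A0 = {6}
A1: add {3, 5} — 3 (Eve) has 3→6; 5 (Eve) has 5→6.
A2: add {4} — 4 (Adam): all of {5, 6} already in.
A3: add {2} — 2 (Adam): all of {4, 5} already in.
2 enters the attractor at level 3, so Eve can force the target in 3 moves from there.

3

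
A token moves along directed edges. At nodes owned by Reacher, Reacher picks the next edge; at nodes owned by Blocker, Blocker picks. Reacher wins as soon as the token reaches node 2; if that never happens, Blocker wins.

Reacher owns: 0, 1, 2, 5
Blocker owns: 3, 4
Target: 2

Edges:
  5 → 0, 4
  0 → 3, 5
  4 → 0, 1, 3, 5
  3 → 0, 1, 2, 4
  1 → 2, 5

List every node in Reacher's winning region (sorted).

1, 2

A0 = {2}
A1: add {1} — 1 (Reacher) has 1→2.
A2 = A1; e.g. 0 (Reacher) has no edge into A1. Fixed point.
Reacher's winning region = {1, 2}.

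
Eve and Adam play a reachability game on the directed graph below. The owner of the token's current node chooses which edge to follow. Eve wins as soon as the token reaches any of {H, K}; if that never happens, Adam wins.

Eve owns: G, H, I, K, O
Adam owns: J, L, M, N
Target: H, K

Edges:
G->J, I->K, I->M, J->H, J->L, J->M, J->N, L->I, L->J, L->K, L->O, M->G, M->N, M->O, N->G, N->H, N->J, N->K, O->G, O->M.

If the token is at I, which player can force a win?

Eve

A0 = {H, K}
A1: add {I} — I (Eve) has I→K.
A2 = A1; e.g. G (Eve) has no edge into A1. Fixed point.
I ∈ A1, so Eve can force the target.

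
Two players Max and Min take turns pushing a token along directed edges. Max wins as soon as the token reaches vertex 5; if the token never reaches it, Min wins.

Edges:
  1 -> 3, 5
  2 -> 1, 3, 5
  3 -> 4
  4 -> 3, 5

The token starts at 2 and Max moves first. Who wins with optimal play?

Max

Track states (vertex, player-to-move).
A0 = {(5,Max), (5,Min)}
A1: add {(1,Max), (2,Max), (4,Max)}.
(2,Max) ∈ A1 ⇒ Max forces the target.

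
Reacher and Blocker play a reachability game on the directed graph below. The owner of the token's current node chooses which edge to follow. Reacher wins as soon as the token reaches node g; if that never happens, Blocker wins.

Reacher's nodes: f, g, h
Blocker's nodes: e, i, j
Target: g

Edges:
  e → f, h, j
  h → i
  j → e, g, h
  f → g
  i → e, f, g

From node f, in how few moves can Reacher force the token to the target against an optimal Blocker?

1

A0 = {g}
A1: add {f} — f (Reacher) has f→g.
A2 = A1; e.g. e (Blocker) can still go to h. Fixed point.
f enters the attractor at level 1, so Reacher can force the target in 1 move from there.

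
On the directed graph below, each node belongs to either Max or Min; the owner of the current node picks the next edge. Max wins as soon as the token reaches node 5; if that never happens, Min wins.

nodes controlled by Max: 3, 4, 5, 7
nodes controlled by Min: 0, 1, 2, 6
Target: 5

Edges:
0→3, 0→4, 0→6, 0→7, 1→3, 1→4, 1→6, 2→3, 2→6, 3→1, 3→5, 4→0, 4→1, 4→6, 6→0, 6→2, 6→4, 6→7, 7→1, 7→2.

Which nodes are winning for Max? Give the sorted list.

A0 = {5}
A1: add {3} — 3 (Max) has 3→5.
A2 = A1; e.g. 0 (Min) can still go to 4. Fixed point.
Max's winning region = {3, 5}.

3, 5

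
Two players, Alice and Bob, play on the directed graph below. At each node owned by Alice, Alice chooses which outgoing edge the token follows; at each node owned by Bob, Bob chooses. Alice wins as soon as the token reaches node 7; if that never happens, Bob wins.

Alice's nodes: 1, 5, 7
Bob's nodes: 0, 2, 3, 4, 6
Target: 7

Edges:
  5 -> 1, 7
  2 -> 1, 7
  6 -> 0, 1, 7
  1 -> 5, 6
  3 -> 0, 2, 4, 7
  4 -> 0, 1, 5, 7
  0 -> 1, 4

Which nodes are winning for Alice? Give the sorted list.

A0 = {7}
A1: add {5} — 5 (Alice) has 5→7.
A2: add {1} — 1 (Alice) has 1→5.
A3: add {2} — 2 (Bob): all of {1, 7} already in.
A4 = A3; e.g. 0 (Bob) can still go to 4. Fixed point.
Alice's winning region = {1, 2, 5, 7}.

1, 2, 5, 7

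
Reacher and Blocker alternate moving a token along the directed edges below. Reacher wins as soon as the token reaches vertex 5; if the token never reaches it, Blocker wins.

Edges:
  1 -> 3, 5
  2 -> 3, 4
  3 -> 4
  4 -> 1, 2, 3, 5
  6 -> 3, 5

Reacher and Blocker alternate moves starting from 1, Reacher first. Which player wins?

Reacher

Track states (vertex, player-to-move).
A0 = {(5,Reacher), (5,Blocker)}
A1: add {(1,Reacher), (4,Reacher), (6,Reacher)}.
(1,Reacher) ∈ A1 ⇒ Reacher forces the target.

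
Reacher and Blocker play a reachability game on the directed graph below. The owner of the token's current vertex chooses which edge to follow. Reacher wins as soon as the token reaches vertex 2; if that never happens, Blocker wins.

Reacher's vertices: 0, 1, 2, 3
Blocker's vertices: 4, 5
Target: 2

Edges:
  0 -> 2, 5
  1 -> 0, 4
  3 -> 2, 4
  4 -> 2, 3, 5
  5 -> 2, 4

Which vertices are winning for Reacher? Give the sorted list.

0, 1, 2, 3

A0 = {2}
A1: add {0, 3} — 0 (Reacher) has 0→2; 3 (Reacher) has 3→2.
A2: add {1} — 1 (Reacher) has 1→0.
A3 = A2; e.g. 4 (Blocker) can still go to 5. Fixed point.
Reacher's winning region = {0, 1, 2, 3}.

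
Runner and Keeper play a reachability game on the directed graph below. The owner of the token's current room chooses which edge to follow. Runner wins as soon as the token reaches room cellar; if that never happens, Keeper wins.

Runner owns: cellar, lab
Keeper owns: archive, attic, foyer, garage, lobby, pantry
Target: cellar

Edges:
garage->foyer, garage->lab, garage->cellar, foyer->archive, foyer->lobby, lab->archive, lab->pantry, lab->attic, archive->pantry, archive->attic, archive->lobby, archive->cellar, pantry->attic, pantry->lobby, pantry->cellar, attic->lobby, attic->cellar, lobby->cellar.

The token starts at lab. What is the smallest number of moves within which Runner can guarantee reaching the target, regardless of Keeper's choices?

A0 = {cellar}
A1: add {lobby} — lobby (Keeper): all of {cellar} already in.
A2: add {attic} — attic (Keeper): all of {lobby, cellar} already in.
A3: add {lab, pantry} — lab (Runner) has lab→attic; pantry (Keeper): all of {attic, lobby, cellar} already in.
lab enters the attractor at level 3, so Runner can force the target in 3 moves from there.

3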